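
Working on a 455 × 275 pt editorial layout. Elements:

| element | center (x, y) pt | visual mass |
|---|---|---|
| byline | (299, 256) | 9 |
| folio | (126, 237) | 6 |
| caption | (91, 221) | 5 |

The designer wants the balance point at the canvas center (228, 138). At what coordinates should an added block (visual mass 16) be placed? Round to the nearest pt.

(269, 9)

After adding the added block, total weight = 9 + 6 + 5 + 16 = 36.
x: target moment 36×228 = 8208; current 9·299 + 6·126 + 5·91 = 3902; the added block supplies 4306, so x = 4306/16 ≈ 269.12.
y: target moment 36×138 = 4968; current 9·256 + 6·237 + 5·221 = 4831; the added block supplies 137, so y = 137/16 ≈ 8.56.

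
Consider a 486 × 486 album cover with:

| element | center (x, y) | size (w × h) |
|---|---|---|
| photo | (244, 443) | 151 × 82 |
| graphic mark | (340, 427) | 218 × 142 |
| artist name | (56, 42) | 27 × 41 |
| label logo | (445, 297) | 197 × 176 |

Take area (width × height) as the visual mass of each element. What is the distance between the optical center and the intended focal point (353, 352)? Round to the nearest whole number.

Taking area as weight: photo 151·82 = 12382, graphic mark 218·142 = 30956, artist name 27·41 = 1107, label logo 197·176 = 34672. Sum 79117.
Σw·x = 12382·244 + 30956·340 + 1107·56 + 34672·445 = 29037280, so x̄ = 29037280/79117 ≈ 367.02.
Σw·y = 12382·443 + 30956·427 + 1107·42 + 34672·297 = 29047516, so ȳ = 29047516/79117 ≈ 367.15.
Offset from (353, 352): Δx ≈ 14.02, Δy ≈ 15.15; distance = √(Δx² + Δy²) ≈ 20.64.

≈ 21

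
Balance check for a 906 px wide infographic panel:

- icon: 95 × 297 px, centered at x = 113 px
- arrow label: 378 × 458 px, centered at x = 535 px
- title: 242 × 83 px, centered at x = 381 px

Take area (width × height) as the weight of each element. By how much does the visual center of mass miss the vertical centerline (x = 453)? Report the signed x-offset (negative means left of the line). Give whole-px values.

≈ 14 px

Taking area as weight: icon 95·297 = 28215, arrow label 378·458 = 173124, title 242·83 = 20086. Sum 221425.
x-moment: 28215·113 + 173124·535 + 20086·381 = 103462401; centroid 103462401/221425 ≈ 467.26.
Offset from x = 453: 467.26 − 453 ≈ 14.26.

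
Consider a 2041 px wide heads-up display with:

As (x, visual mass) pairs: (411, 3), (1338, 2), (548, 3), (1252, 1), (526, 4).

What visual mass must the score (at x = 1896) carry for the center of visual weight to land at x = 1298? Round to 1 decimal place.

Fixed elements: Σw = 3 + 2 + 3 + 1 + 4 = 13, Σw·x = 3·411 + 2·1338 + 3·548 + 1·1252 + 4·526 = 8909.
For the centroid to hit 1298: (8909 + w·1896) / (13 + w) = 1298.
Solving: w = (1298·13 − 8909) / (1896 − 1298) = 7965 / 598 ≈ 13.32.

w ≈ 13.3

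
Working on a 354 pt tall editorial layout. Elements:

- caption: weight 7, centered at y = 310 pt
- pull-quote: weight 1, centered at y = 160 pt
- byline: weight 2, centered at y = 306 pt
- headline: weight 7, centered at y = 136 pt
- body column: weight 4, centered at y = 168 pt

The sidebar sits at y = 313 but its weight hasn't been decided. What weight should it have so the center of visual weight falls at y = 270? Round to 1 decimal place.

Existing Σw = 21 (7 + 1 + 2 + 7 + 4); existing moment 7·310 + 1·160 + 2·306 + 7·136 + 4·168 = 4566.
For the centroid to hit 270: (4566 + w·313) / (21 + w) = 270.
Rearranging, w·(313 − 270) = 270·21 − 4566 = 1104, so w ≈ 1104/43 = 25.67.

w ≈ 25.7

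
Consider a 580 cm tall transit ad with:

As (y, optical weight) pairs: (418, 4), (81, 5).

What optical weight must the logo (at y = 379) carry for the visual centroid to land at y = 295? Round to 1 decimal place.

Existing Σw = 9 (4 + 5); existing moment 4·418 + 5·81 = 2077.
Set Σw·y/Σw = 295: (2077 + 379w) = 295·(9 + w).
Rearranging, w·(379 − 295) = 295·9 − 2077 = 578, so w ≈ 578/84 = 6.88.

w ≈ 6.9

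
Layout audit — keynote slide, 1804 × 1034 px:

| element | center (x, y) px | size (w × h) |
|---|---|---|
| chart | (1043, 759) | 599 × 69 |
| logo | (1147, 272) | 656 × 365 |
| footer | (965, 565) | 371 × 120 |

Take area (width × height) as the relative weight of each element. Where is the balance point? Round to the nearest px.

(1109, 374)

Areas: chart 599·69 = 41331, logo 656·365 = 239440, footer 371·120 = 44520. Total weight = 325291.
x: (41331·1043 + 239440·1147 + 44520·965) / 325291 = 360707713 / 325291 ≈ 1108.88
y: (41331·759 + 239440·272 + 44520·565) / 325291 = 121651709 / 325291 ≈ 373.98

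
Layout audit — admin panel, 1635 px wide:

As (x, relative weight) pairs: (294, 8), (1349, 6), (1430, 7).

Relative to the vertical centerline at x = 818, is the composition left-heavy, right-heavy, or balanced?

right-heavy

Weights sum to 8 + 6 + 7 = 21.
x-moment: 8·294 + 6·1349 + 7·1430 = 20456; centroid 20456/21 ≈ 974.10.
974.1 vs midline 818 → right-heavy.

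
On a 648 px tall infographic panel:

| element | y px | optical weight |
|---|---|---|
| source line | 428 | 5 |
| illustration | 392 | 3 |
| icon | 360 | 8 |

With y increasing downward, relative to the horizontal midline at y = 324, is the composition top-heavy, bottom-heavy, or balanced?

bottom-heavy

Σw = 5 + 3 + 8 = 16.
Σw·y = 5·428 + 3·392 + 8·360 = 6196, so ȳ = 6196/16 ≈ 387.25.
387.2 vs midline 324 → bottom-heavy.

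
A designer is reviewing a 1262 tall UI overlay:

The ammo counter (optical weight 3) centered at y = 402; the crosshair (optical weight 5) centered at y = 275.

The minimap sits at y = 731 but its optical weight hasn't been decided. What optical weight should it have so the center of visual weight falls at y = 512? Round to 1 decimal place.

w ≈ 6.9

Fixed elements: Σw = 3 + 5 = 8, Σw·y = 3·402 + 5·275 = 2581.
Balance at y = 512 requires (2581 + w·731) / (8 + w) = 512.
Rearranging, w·(731 − 512) = 512·8 − 2581 = 1515, so w ≈ 1515/219 = 6.92.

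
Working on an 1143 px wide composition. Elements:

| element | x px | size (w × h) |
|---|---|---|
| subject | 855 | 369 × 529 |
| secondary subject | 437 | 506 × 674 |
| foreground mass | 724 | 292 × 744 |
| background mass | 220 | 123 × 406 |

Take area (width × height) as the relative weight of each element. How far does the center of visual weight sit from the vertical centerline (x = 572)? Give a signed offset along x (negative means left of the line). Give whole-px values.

Areas: subject 369·529 = 195201, secondary subject 506·674 = 341044, foreground mass 292·744 = 217248, background mass 123·406 = 49938. Total weight = 803431.
Σw·x = 195201·855 + 341044·437 + 217248·724 + 49938·220 = 484206995, so x̄ = 484206995/803431 ≈ 602.67.
Difference: 602.67 − 572 ≈ 30.67.

≈ 31 px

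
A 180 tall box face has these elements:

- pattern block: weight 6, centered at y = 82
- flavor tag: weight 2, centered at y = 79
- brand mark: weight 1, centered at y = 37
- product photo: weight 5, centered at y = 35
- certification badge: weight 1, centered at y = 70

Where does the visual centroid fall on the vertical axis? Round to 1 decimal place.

y ≈ 62.1

Σw = 6 + 2 + 1 + 5 + 1 = 15.
Σw·y = 6·82 + 2·79 + 1·37 + 5·35 + 1·70 = 932, so ȳ = 932/15 ≈ 62.13.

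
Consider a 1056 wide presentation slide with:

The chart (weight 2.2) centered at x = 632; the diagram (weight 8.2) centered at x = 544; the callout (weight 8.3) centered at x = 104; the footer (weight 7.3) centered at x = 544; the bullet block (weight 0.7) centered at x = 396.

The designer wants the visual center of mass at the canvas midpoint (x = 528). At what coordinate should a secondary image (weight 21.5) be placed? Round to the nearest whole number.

New total weight: (2.2 + 8.2 + 8.3 + 7.3 + 0.7) + 21.5 = 48.2.
Along x: (10962.8 + 21.5·x) / 48.2 = 528 (existing moment 2.2·632 + 8.2·544 + 8.3·104 + 7.3·544 + 0.7·396 = 10962.8) ⇒ x = (25449.6 − 10962.8) / 21.5 ≈ 673.80.

x ≈ 674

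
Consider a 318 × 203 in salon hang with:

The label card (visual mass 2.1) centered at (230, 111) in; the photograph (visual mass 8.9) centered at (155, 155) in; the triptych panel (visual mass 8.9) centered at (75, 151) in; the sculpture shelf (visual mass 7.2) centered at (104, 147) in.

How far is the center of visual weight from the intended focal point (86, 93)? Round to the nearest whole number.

Total weight = 2.1 + 8.9 + 8.9 + 7.2 = 27.1.
Σw·x = 2.1·230 + 8.9·155 + 8.9·75 + 7.2·104 = 3278.8, so x̄ = 3278.8/27.1 ≈ 120.99.
Σw·y = 2.1·111 + 8.9·155 + 8.9·151 + 7.2·147 = 4014.9, so ȳ = 4014.9/27.1 ≈ 148.15.
From (86, 93): dx = 34.99, dy = 55.15, so the distance is √(dx²+dy²) ≈ 65.31.

≈ 65 in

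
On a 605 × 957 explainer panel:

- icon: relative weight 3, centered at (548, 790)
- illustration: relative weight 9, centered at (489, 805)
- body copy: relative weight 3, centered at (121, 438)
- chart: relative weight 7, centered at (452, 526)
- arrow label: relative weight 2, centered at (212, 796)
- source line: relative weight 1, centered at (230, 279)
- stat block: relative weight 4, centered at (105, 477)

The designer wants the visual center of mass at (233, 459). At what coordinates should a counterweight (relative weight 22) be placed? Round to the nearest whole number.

After adding the counterweight, total weight = 3 + 9 + 3 + 7 + 2 + 1 + 4 + 22 = 51.
x: target moment 51×233 = 11883; current 3·548 + 9·489 + 3·121 + 7·452 + 2·212 + 1·230 + 4·105 = 10646; the counterweight supplies 1237, so x = 1237/22 ≈ 56.23.
y: target moment 51×459 = 23409; current 3·790 + 9·805 + 3·438 + 7·526 + 2·796 + 1·279 + 4·477 = 18390; the counterweight supplies 5019, so y = 5019/22 ≈ 228.14.

(56, 228)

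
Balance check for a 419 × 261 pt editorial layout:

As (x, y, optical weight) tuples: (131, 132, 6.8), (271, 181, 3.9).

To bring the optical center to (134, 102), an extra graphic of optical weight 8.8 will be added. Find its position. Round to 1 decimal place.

New total weight: (6.8 + 3.9) + 8.8 = 19.5.
Along x: (1947.7 + 8.8·x) / 19.5 = 134 (existing moment 6.8·131 + 3.9·271 = 1947.7) ⇒ x = (2613.0 − 1947.7) / 8.8 ≈ 75.60.
Along y: (1603.5 + 8.8·y) / 19.5 = 102 (existing moment 6.8·132 + 3.9·181 = 1603.5) ⇒ y = (1989.0 − 1603.5) / 8.8 ≈ 43.81.

(75.6, 43.8)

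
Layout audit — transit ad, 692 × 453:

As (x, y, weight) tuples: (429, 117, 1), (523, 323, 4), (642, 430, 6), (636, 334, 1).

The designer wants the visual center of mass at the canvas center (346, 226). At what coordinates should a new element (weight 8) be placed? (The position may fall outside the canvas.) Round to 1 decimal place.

(-11.1, 24.6)

With the new element, Σw becomes 1 + 4 + 6 + 1 + 8 = 20.
x: need Σw·x = 20·346 = 6920. Existing = 1·429 + 4·523 + 6·642 + 1·636 = 7009. Remainder -89 / 8 ≈ -11.12.
y: need Σw·y = 20·226 = 4520. Existing = 1·117 + 4·323 + 6·430 + 1·334 = 4323. Remainder 197 / 8 ≈ 24.62.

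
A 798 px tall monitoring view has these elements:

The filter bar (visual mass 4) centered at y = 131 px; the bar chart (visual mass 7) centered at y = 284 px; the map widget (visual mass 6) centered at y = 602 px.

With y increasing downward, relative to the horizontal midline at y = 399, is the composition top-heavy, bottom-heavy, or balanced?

top-heavy

Total weight = 4 + 7 + 6 = 17.
y-moment: 4·131 + 7·284 + 6·602 = 6124; centroid 6124/17 ≈ 360.24.
360.2 lies above (smaller y than) the midline 399, so the layout is top-heavy.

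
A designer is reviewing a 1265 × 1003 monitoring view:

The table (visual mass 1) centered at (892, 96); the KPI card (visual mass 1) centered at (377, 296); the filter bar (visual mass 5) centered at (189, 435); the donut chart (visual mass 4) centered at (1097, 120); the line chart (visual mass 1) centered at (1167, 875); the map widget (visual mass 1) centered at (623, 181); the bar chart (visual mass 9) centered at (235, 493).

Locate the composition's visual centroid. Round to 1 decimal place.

(477.6, 388.2)

Total weight = 1 + 1 + 5 + 4 + 1 + 1 + 9 = 22.
Σw·x = 10507; x̄ = 10507/22 ≈ 477.59.
Σw·y = 8540; ȳ = 8540/22 ≈ 388.18.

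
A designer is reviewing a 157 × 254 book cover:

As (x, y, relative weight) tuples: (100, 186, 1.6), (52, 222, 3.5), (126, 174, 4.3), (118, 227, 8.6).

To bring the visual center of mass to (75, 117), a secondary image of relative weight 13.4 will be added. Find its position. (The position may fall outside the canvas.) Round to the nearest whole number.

After adding the secondary image, total weight = 1.6 + 3.5 + 4.3 + 8.6 + 13.4 = 31.4.
x: need Σw·x = 31.4·75 = 2355.0. Existing = 1.6·100 + 3.5·52 + 4.3·126 + 8.6·118 = 1898.6. Remainder 456.4 / 13.4 ≈ 34.06.
y: need Σw·y = 31.4·117 = 3673.8. Existing = 1.6·186 + 3.5·222 + 4.3·174 + 8.6·227 = 3775.0. Remainder -101.2 / 13.4 ≈ -7.55.

(34, -8)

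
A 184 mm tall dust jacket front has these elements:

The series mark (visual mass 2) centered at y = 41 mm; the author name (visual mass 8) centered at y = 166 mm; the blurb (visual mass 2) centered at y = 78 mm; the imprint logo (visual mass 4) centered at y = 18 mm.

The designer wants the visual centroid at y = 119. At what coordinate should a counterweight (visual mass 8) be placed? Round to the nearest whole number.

New total weight: (2 + 8 + 2 + 4) + 8 = 24.
Along y: (1638 + 8·y) / 24 = 119 (existing moment 2·41 + 8·166 + 2·78 + 4·18 = 1638) ⇒ y = (2856 − 1638) / 8 ≈ 152.25.

y ≈ 152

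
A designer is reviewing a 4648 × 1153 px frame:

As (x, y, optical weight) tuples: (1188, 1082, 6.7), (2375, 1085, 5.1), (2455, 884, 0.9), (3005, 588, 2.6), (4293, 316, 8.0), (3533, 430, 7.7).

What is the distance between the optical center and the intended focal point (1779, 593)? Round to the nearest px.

Weights sum to 6.7 + 5.1 + 0.9 + 2.6 + 8.0 + 7.7 = 31.0.
x: moment 91642.7 / weight 31.0 ≈ 2956.22
y: moment 20946.3 / weight 31.0 ≈ 675.69
From (1779, 593): dx = 1177.22, dy = 82.69, so the distance is √(dx²+dy²) ≈ 1180.12.

≈ 1180 px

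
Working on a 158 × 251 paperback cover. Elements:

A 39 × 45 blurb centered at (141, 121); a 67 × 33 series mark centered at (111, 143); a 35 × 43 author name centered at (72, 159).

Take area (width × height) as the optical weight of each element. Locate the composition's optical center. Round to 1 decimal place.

Areas: blurb 39·45 = 1755, series mark 67·33 = 2211, author name 35·43 = 1505. Total weight = 5471.
x: (1755·141 + 2211·111 + 1505·72) / 5471 = 601236 / 5471 ≈ 109.90
y: (1755·121 + 2211·143 + 1505·159) / 5471 = 767823 / 5471 ≈ 140.34

(109.9, 140.3)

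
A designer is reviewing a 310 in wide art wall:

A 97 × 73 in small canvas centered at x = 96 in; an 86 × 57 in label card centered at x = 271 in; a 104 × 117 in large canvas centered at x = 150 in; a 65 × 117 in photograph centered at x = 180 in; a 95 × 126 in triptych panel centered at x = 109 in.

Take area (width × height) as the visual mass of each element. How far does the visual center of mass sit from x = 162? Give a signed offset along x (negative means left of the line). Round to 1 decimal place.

≈ -13.2 in

Taking area as weight: small canvas 97·73 = 7081, label card 86·57 = 4902, large canvas 104·117 = 12168, photograph 65·117 = 7605, triptych panel 95·126 = 11970. Sum 43726.
x: (7081·96 + 4902·271 + 12168·150 + 7605·180 + 11970·109) / 43726 = 6507048 / 43726 ≈ 148.81
Difference: 148.81 − 162 ≈ -13.19.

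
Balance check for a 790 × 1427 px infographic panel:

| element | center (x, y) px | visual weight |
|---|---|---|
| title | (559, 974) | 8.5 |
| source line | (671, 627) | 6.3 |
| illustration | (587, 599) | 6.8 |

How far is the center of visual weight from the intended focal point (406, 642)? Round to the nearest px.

≈ 225 px

Σw = 8.5 + 6.3 + 6.8 = 21.6.
x-moment: 8.5·559 + 6.3·671 + 6.8·587 = 12970.4; centroid 12970.4/21.6 ≈ 600.48.
y-moment: 8.5·974 + 6.3·627 + 6.8·599 = 16302.3; centroid 16302.3/21.6 ≈ 754.74.
Offset from (406, 642): Δx ≈ 194.48, Δy ≈ 112.74; distance = √(Δx² + Δy²) ≈ 224.79.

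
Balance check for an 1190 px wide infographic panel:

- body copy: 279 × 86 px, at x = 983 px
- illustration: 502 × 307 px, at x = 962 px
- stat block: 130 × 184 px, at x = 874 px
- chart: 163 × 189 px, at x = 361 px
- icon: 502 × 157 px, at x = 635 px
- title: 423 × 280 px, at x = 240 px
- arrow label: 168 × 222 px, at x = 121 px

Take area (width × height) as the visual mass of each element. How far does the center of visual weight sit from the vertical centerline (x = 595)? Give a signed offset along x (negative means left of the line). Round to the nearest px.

Taking area as weight: body copy 279·86 = 23994, illustration 502·307 = 154114, stat block 130·184 = 23920, chart 163·189 = 30807, icon 502·157 = 78814, title 423·280 = 118440, arrow label 168·222 = 37296. Sum 467385.
x: moment 286856483 / weight 467385 ≈ 613.75
Against x = 595, that's 613.75 − 595 = 18.75.

≈ 19 px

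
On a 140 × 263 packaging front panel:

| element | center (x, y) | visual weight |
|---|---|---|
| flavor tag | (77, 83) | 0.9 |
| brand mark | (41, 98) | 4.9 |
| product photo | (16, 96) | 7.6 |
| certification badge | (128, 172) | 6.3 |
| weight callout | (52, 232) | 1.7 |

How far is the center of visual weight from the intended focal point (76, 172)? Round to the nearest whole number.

Total weight = 0.9 + 4.9 + 7.6 + 6.3 + 1.7 = 21.4.
x-moment: 0.9·77 + 4.9·41 + 7.6·16 + 6.3·128 + 1.7·52 = 1286.6; centroid 1286.6/21.4 ≈ 60.12.
y-moment: 0.9·83 + 4.9·98 + 7.6·96 + 6.3·172 + 1.7·232 = 2762.5; centroid 2762.5/21.4 ≈ 129.09.
Relative to (76, 172): Δ = (-15.88, -42.91); |Δ| = √(-15.88² + -42.91²) ≈ 45.75.

≈ 46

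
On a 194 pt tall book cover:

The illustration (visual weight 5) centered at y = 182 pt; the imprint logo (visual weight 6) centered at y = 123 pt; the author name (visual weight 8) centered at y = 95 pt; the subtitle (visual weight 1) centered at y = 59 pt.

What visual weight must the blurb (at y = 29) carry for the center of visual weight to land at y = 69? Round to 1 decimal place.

Fixed elements: Σw = 5 + 6 + 8 + 1 = 20, Σw·y = 5·182 + 6·123 + 8·95 + 1·59 = 2467.
Set Σw·y/Σw = 69: (2467 + 29w) = 69·(20 + w).
Rearranging, w·(29 − 69) = 69·20 − 2467 = -1087, so w ≈ -1087/-40 = 27.18.

w ≈ 27.2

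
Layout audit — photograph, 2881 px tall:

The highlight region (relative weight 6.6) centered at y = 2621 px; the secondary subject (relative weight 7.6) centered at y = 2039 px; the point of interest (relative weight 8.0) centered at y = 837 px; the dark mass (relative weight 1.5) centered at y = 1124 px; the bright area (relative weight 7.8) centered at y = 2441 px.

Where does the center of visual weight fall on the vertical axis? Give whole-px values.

y ≈ 1912

Total weight = 6.6 + 7.6 + 8.0 + 1.5 + 7.8 = 31.5.
y: (6.6·2621 + 7.6·2039 + 8.0·837 + 1.5·1124 + 7.8·2441) / 31.5 = 60216.8 / 31.5 ≈ 1911.64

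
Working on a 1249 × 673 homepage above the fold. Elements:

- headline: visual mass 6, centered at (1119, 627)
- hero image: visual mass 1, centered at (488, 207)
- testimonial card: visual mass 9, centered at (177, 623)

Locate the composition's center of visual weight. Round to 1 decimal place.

(549.7, 598.5)

Total weight = 6 + 1 + 9 = 16.
x-moment: 6·1119 + 1·488 + 9·177 = 8795; centroid 8795/16 ≈ 549.69.
y-moment: 6·627 + 1·207 + 9·623 = 9576; centroid 9576/16 ≈ 598.50.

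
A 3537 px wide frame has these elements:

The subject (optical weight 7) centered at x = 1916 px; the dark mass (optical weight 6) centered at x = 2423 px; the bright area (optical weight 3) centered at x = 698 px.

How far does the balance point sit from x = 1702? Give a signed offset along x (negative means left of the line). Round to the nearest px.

≈ 176 px

Weights sum to 7 + 6 + 3 = 16.
Σw·x = 7·1916 + 6·2423 + 3·698 = 30044, so x̄ = 30044/16 ≈ 1877.75.
Against x = 1702, that's 1877.75 − 1702 = 175.75.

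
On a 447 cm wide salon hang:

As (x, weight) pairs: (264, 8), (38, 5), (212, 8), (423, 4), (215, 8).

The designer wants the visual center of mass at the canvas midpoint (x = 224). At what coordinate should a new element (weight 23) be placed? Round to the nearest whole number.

With the new element, Σw becomes 8 + 5 + 8 + 4 + 8 + 23 = 56.
Along x: (7410 + 23·x) / 56 = 224 (existing moment 8·264 + 5·38 + 8·212 + 4·423 + 8·215 = 7410) ⇒ x = (12544 − 7410) / 23 ≈ 223.22.

x ≈ 223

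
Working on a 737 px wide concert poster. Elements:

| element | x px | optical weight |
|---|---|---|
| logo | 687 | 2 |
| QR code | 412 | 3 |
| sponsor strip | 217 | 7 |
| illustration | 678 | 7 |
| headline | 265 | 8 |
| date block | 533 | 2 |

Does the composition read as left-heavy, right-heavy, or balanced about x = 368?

right-heavy

Σw = 2 + 3 + 7 + 7 + 8 + 2 = 29.
Σw·x = 12061; x̄ = 12061/29 ≈ 415.90.
Since 415.9 is right of 368, the composition reads right-heavy.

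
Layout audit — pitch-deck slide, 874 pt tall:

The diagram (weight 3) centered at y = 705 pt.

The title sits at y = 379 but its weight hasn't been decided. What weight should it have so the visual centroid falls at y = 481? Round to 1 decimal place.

w ≈ 6.6

The single fixed element contributes weight 3, moment 3·705 = 2115.
For the centroid to hit 481: (2115 + w·379) / (3 + w) = 481.
Rearranging, w·(379 − 481) = 481·3 − 2115 = -672, so w ≈ -672/-102 = 6.59.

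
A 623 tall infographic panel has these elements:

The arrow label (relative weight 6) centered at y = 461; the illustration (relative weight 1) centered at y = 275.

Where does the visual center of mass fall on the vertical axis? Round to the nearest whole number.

y ≈ 434

Total weight = 6 + 1 = 7.
Σw·y = 6·461 + 1·275 = 3041, so ȳ = 3041/7 ≈ 434.43.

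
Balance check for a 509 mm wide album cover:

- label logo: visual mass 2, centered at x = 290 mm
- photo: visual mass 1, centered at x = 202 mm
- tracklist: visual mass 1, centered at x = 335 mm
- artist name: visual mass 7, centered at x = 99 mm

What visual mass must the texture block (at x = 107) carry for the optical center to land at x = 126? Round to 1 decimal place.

Known weights sum to 2 + 1 + 1 + 7 = 11; their moment is 2·290 + 1·202 + 1·335 + 7·99 = 1810.
Set Σw·x/Σw = 126: (1810 + 107w) = 126·(11 + w).
So w = (126·11 − 1810)/(107 − 126) = -424/-19 ≈ 22.32.

w ≈ 22.3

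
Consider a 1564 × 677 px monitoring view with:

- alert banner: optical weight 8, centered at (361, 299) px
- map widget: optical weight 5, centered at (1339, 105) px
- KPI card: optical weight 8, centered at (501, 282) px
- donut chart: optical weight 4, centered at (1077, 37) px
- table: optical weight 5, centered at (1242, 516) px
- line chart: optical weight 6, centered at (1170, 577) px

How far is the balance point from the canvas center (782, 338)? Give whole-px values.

≈ 86 px

Σw = 8 + 5 + 8 + 4 + 5 + 6 = 36.
x: (8·361 + 5·1339 + 8·501 + 4·1077 + 5·1242 + 6·1170) / 36 = 31129 / 36 ≈ 864.69
y: (8·299 + 5·105 + 8·282 + 4·37 + 5·516 + 6·577) / 36 = 11363 / 36 ≈ 315.64
From (782, 338): dx = 82.69, dy = -22.36, so the distance is √(dx²+dy²) ≈ 85.66.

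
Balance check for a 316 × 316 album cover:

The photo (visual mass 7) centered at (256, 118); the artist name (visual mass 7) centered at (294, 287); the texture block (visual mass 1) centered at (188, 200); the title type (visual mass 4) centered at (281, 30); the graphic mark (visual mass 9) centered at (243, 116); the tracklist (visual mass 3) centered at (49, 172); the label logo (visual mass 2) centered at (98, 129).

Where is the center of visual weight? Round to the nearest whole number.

Weights sum to 7 + 7 + 1 + 4 + 9 + 3 + 2 = 33.
x: moment 7692 / weight 33 ≈ 233.09
y: moment 4973 / weight 33 ≈ 150.70

(233, 151)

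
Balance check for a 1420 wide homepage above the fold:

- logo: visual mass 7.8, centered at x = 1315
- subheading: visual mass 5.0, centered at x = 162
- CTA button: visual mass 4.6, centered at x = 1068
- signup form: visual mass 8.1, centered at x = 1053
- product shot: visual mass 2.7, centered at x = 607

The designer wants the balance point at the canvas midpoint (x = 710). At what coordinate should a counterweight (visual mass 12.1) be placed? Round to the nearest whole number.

New total weight: (7.8 + 5.0 + 4.6 + 8.1 + 2.7) + 12.1 = 40.3.
x: need Σw·x = 40.3·710 = 28613.0. Existing = 7.8·1315 + 5.0·162 + 4.6·1068 + 8.1·1053 + 2.7·607 = 26148.0. Remainder 2465.0 / 12.1 ≈ 203.72.

x ≈ 204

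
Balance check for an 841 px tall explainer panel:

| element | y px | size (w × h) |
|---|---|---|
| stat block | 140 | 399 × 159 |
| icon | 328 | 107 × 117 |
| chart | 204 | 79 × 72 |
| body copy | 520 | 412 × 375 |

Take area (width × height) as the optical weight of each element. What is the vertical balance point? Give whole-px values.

Areas: stat block 399·159 = 63441, icon 107·117 = 12519, chart 79·72 = 5688, body copy 412·375 = 154500. Total weight = 236148.
y: (63441·140 + 12519·328 + 5688·204 + 154500·520) / 236148 = 94488324 / 236148 ≈ 400.12

y ≈ 400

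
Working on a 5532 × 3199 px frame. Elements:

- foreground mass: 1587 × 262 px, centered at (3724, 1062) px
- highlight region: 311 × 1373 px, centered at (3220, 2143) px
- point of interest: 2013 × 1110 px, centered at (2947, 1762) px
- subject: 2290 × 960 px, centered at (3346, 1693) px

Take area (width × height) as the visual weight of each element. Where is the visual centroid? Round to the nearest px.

Taking area as weight: foreground mass 1587·262 = 415794, highlight region 311·1373 = 427003, point of interest 2013·1110 = 2234430, subject 2290·960 = 2198400. Sum 5275627.
Σw·x = 415794·3724 + 427003·3220 + 2234430·2947 + 2198400·3346 = 16864078126, so x̄ = 16864078126/5275627 ≈ 3196.60.
Σw·y = 415794·1062 + 427003·2143 + 2234430·1762 + 2198400·1693 = 9015597517, so ȳ = 9015597517/5275627 ≈ 1708.91.

(3197, 1709)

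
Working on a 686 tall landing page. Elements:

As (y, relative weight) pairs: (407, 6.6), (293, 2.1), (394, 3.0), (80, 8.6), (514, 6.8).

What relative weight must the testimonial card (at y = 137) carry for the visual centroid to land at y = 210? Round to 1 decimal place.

Existing Σw = 27.1 (6.6 + 2.1 + 3.0 + 8.6 + 6.8); existing moment 6.6·407 + 2.1·293 + 3.0·394 + 8.6·80 + 6.8·514 = 8666.7.
Set Σw·y/Σw = 210: (8666.7 + 137w) = 210·(27.1 + w).
So w = (210·27.1 − 8666.7)/(137 − 210) = -2975.7/-73 ≈ 40.76.

w ≈ 40.8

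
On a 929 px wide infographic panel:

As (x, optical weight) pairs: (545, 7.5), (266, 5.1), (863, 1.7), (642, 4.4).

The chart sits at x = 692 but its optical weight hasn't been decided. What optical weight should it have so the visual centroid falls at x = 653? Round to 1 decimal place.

w ≈ 63.5

Known weights sum to 7.5 + 5.1 + 1.7 + 4.4 = 18.7; their moment is 7.5·545 + 5.1·266 + 1.7·863 + 4.4·642 = 9736.0.
For the centroid to hit 653: (9736.0 + w·692) / (18.7 + w) = 653.
Solving: w = (653·18.7 − 9736.0) / (692 − 653) = 2475.1 / 39 ≈ 63.46.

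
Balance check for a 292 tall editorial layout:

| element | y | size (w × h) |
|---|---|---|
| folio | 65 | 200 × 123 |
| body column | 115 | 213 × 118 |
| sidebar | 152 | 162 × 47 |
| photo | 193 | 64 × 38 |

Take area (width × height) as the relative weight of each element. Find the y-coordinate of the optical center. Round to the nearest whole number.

Areas → weights: folio 200·123 = 24600, body column 213·118 = 25134, sidebar 162·47 = 7614, photo 64·38 = 2432; Σw = 59780.
y-moment: 24600·65 + 25134·115 + 7614·152 + 2432·193 = 6116114; centroid 6116114/59780 ≈ 102.31.

y ≈ 102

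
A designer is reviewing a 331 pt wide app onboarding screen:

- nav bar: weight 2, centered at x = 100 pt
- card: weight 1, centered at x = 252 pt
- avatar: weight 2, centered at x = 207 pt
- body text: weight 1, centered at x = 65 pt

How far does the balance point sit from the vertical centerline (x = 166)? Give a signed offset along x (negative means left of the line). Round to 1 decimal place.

≈ -10.8 pt

Weights sum to 2 + 1 + 2 + 1 = 6.
x-moment: 2·100 + 1·252 + 2·207 + 1·65 = 931; centroid 931/6 ≈ 155.17.
Offset from x = 166: 155.17 − 166 ≈ -10.83.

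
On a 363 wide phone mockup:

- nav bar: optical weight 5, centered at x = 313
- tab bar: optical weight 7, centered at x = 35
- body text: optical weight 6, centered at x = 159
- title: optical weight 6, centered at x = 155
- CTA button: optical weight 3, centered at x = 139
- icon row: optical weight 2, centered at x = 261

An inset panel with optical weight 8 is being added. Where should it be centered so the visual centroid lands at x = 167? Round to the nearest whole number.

With the inset panel, Σw becomes 5 + 7 + 6 + 6 + 3 + 2 + 8 = 37.
Along x: (4633 + 8·x) / 37 = 167 (existing moment 5·313 + 7·35 + 6·159 + 6·155 + 3·139 + 2·261 = 4633) ⇒ x = (6179 − 4633) / 8 ≈ 193.25.

x ≈ 193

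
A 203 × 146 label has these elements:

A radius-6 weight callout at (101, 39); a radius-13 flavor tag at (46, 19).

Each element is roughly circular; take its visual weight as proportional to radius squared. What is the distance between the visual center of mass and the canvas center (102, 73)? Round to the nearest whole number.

Weights ∝ r²: weight callout 6² = 36, flavor tag 13² = 169; Σw = 205.
x-moment: 36·101 + 169·46 = 11410; centroid 11410/205 ≈ 55.66.
y-moment: 36·39 + 169·19 = 4615; centroid 4615/205 ≈ 22.51.
Offset from (102, 73): Δx ≈ -46.34, Δy ≈ -50.49; distance = √(Δx² + Δy²) ≈ 68.53.

≈ 69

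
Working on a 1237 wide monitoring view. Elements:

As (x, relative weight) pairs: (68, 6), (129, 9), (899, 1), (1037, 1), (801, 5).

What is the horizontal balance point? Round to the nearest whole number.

x ≈ 341

Σw = 6 + 9 + 1 + 1 + 5 = 22.
x: (6·68 + 9·129 + 1·899 + 1·1037 + 5·801) / 22 = 7510 / 22 ≈ 341.36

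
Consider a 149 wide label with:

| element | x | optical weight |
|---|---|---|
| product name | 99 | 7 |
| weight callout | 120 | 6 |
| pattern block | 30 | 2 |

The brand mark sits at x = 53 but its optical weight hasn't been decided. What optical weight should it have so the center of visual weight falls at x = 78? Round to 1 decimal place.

Known weights sum to 7 + 6 + 2 = 15; their moment is 7·99 + 6·120 + 2·30 = 1473.
For the centroid to hit 78: (1473 + w·53) / (15 + w) = 78.
Solving: w = (78·15 − 1473) / (53 − 78) = -303 / -25 ≈ 12.12.

w ≈ 12.1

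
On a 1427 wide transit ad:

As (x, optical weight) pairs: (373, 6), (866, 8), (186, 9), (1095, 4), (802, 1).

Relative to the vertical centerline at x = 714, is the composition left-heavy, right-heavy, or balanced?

Σw = 6 + 8 + 9 + 4 + 1 = 28.
x: (6·373 + 8·866 + 9·186 + 4·1095 + 1·802) / 28 = 16022 / 28 ≈ 572.21
Since 572.2 is left of 714, the composition reads left-heavy.

left-heavy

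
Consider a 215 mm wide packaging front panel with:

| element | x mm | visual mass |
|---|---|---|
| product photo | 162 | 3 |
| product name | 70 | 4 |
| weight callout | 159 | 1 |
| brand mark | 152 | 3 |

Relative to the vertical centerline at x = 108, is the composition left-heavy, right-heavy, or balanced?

Total weight = 3 + 4 + 1 + 3 = 11.
x-moment: 3·162 + 4·70 + 1·159 + 3·152 = 1381; centroid 1381/11 ≈ 125.55.
125.5 vs midline 108 → right-heavy.

right-heavy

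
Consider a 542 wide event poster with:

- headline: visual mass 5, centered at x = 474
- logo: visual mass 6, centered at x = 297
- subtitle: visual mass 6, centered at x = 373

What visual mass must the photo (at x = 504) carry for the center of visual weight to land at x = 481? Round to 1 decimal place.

w ≈ 77.7

Fixed elements: Σw = 5 + 6 + 6 = 17, Σw·x = 5·474 + 6·297 + 6·373 = 6390.
Set Σw·x/Σw = 481: (6390 + 504w) = 481·(17 + w).
Rearranging, w·(504 − 481) = 481·17 − 6390 = 1787, so w ≈ 1787/23 = 77.70.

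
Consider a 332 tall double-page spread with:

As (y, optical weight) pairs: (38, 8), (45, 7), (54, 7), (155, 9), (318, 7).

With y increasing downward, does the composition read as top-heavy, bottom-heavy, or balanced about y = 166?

top-heavy

Total weight = 8 + 7 + 7 + 9 + 7 = 38.
Σw·y = 8·38 + 7·45 + 7·54 + 9·155 + 7·318 = 4618, so ȳ = 4618/38 ≈ 121.53.
121.5 vs midline 166 → top-heavy.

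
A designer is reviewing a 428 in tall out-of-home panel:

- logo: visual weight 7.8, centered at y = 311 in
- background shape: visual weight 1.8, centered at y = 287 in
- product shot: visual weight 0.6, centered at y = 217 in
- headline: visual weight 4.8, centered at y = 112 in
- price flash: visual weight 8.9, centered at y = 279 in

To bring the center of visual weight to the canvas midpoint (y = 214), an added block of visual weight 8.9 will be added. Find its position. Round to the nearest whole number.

With the added block, Σw becomes 7.8 + 1.8 + 0.6 + 4.8 + 8.9 + 8.9 = 32.8.
y: target moment 32.8×214 = 7019.2; current 7.8·311 + 1.8·287 + 0.6·217 + 4.8·112 + 8.9·279 = 6093.3; the added block supplies 925.9, so y = 925.9/8.9 ≈ 104.03.

y ≈ 104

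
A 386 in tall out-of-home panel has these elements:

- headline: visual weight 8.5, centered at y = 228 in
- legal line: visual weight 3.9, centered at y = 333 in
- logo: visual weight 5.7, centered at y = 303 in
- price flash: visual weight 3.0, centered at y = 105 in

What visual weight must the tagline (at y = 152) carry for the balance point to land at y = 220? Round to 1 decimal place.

Existing Σw = 21.1 (8.5 + 3.9 + 5.7 + 3.0); existing moment 8.5·228 + 3.9·333 + 5.7·303 + 3.0·105 = 5278.8.
Balance at y = 220 requires (5278.8 + w·152) / (21.1 + w) = 220.
Solving: w = (220·21.1 − 5278.8) / (152 − 220) = -636.8 / -68 ≈ 9.36.

w ≈ 9.4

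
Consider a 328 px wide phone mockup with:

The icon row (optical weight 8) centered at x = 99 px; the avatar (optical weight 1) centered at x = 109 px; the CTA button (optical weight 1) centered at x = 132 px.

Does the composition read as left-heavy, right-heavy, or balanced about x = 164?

Σw = 8 + 1 + 1 = 10.
x-moment: 8·99 + 1·109 + 1·132 = 1033; centroid 1033/10 ≈ 103.30.
103.3 lies left of the midline 164, so the layout is left-heavy.

left-heavy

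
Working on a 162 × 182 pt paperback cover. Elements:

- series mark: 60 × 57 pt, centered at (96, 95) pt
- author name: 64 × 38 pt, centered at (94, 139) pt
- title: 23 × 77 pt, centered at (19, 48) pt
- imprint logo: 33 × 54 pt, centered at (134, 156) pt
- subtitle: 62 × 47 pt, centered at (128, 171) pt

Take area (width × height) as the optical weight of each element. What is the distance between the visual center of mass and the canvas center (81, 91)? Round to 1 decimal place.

Areas → weights: series mark 60·57 = 3420, author name 64·38 = 2432, title 23·77 = 1771, imprint logo 33·54 = 1782, subtitle 62·47 = 2914; Σw = 12319.
Σw·x = 3420·96 + 2432·94 + 1771·19 + 1782·134 + 2914·128 = 1202357, so x̄ = 1202357/12319 ≈ 97.60.
Σw·y = 3420·95 + 2432·139 + 1771·48 + 1782·156 + 2914·171 = 1524242, so ȳ = 1524242/12319 ≈ 123.73.
Offset from (81, 91): Δx ≈ 16.60, Δy ≈ 32.73; distance = √(Δx² + Δy²) ≈ 36.70.

≈ 36.7 pt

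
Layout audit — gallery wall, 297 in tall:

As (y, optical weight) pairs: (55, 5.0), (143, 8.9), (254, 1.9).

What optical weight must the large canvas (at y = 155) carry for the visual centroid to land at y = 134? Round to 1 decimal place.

w ≈ 4.1

Fixed elements: Σw = 5.0 + 8.9 + 1.9 = 15.8, Σw·y = 5.0·55 + 8.9·143 + 1.9·254 = 2030.3.
For the centroid to hit 134: (2030.3 + w·155) / (15.8 + w) = 134.
So w = (134·15.8 − 2030.3)/(155 − 134) = 86.9/21 ≈ 4.14.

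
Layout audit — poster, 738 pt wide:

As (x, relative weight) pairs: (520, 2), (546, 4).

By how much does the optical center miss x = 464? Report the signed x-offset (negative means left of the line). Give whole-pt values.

≈ 73 pt

Weights sum to 2 + 4 = 6.
x-moment: 2·520 + 4·546 = 3224; centroid 3224/6 ≈ 537.33.
Against x = 464, that's 537.33 − 464 = 73.33.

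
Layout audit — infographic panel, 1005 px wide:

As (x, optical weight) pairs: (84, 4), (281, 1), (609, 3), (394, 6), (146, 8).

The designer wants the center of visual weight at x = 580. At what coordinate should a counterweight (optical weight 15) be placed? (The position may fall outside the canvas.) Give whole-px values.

x ≈ 1032

With the counterweight, Σw becomes 4 + 1 + 3 + 6 + 8 + 15 = 37.
Along x: (5976 + 15·x) / 37 = 580 (existing moment 4·84 + 1·281 + 3·609 + 6·394 + 8·146 = 5976) ⇒ x = (21460 − 5976) / 15 ≈ 1032.27.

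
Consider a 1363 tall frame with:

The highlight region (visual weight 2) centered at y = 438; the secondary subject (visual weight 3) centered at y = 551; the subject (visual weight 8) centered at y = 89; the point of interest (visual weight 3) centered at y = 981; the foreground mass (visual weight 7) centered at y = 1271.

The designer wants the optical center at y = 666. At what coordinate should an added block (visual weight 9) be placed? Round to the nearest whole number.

New total weight: (2 + 3 + 8 + 3 + 7) + 9 = 32.
y: target moment 32×666 = 21312; current 2·438 + 3·551 + 8·89 + 3·981 + 7·1271 = 15081; the added block supplies 6231, so y = 6231/9 ≈ 692.33.

y ≈ 692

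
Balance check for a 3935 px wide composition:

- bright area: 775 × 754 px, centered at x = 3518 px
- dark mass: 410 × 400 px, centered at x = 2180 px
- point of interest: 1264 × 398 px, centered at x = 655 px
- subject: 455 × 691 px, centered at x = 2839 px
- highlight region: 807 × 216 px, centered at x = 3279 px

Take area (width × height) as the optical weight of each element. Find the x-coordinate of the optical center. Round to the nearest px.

x ≈ 2418

Areas: bright area 775·754 = 584350, dark mass 410·400 = 164000, point of interest 1264·398 = 503072, subject 455·691 = 314405, highlight region 807·216 = 174312. Total weight = 1740139.
Σw·x = 584350·3518 + 164000·2180 + 503072·655 + 314405·2839 + 174312·3279 = 4206940303, so x̄ = 4206940303/1740139 ≈ 2417.59.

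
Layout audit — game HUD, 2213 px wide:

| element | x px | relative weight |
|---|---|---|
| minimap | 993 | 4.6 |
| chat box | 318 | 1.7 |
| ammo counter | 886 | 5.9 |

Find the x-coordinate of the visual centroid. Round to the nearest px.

Weights sum to 4.6 + 1.7 + 5.9 = 12.2.
Σw·x = 4.6·993 + 1.7·318 + 5.9·886 = 10335.8, so x̄ = 10335.8/12.2 ≈ 847.20.

x ≈ 847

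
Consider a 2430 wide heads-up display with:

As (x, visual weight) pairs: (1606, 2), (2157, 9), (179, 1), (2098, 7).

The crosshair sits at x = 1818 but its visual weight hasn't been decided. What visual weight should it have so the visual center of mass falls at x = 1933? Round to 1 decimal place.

Fixed elements: Σw = 2 + 9 + 1 + 7 = 19, Σw·x = 2·1606 + 9·2157 + 1·179 + 7·2098 = 37490.
For the centroid to hit 1933: (37490 + w·1818) / (19 + w) = 1933.
Solving: w = (1933·19 − 37490) / (1818 − 1933) = -763 / -115 ≈ 6.63.

w ≈ 6.6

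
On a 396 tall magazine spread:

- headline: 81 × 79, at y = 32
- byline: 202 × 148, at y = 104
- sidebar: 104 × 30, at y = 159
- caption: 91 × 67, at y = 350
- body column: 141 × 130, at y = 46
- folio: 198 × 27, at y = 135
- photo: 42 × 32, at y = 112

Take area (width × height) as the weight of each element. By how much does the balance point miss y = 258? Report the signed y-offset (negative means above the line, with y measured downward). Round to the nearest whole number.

≈ -149

Taking area as weight: headline 81·79 = 6399, byline 202·148 = 29896, sidebar 104·30 = 3120, caption 91·67 = 6097, body column 141·130 = 18330, folio 198·27 = 5346, photo 42·32 = 1344. Sum 70532.
y: moment 7659400 / weight 70532 ≈ 108.59
Offset from y = 258: 108.59 − 258 ≈ -149.41.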